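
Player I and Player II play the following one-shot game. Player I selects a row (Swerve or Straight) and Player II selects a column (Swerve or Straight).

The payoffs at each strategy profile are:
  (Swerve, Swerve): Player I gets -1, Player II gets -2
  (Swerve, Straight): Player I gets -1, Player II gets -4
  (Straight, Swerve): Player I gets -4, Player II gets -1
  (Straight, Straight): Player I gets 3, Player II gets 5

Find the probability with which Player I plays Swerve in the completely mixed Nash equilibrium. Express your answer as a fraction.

3/4

Let r be the probability that Player I plays Swerve. In a completely mixed equilibrium, Player II must be indifferent between Swerve and Straight.
Player II's expected payoff from Swerve is −2r − (1−r); from Straight it is −4r + 5(1−r).
Setting these equal: −r − 1 = −9r + 5, so r = 3/4.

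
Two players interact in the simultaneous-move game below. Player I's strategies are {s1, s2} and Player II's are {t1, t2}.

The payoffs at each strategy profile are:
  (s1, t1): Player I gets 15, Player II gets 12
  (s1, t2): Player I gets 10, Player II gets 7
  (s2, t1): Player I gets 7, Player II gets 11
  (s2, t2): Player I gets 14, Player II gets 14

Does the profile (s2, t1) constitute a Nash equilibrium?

No

At (s2, t1), Player I earns 7; switching to s1 would give 15, so Player I would deviate.
Player II earns 11; switching to t2 would give 14, so Player II would deviate.
Since at least one player can profitably deviate, this is not a Nash equilibrium.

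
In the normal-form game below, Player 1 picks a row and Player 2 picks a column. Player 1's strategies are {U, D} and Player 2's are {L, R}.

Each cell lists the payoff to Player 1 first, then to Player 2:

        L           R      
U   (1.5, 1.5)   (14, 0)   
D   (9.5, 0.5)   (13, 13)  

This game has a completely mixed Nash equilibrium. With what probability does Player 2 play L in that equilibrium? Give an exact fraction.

1/9

Let q be the probability that Player 2 plays L. In a completely mixed equilibrium, Player 1 must be indifferent between U and D.
Player 1's expected payoff from U is 1.5q + 14(1−q); from D it is 9.5q + 13(1−q).
Setting these equal: −12.5q + 14 = −3.5q + 13, so q = 1/9.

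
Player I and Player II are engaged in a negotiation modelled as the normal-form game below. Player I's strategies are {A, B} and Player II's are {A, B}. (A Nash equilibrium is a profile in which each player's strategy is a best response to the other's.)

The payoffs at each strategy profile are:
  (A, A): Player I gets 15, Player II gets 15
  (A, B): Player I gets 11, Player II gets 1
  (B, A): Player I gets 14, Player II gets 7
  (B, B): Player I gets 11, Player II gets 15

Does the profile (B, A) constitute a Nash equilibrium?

At (B, A), Player I earns 14; switching to A would give 15, so Player I would deviate.
Player II earns 7; switching to B would give 15, so Player II would deviate.
Since at least one player can profitably deviate, this is not a Nash equilibrium.

No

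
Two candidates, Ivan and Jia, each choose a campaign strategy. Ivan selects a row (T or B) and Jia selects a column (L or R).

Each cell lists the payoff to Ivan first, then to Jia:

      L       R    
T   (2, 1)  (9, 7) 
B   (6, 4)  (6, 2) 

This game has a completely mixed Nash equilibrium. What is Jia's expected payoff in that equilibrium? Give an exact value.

13/4

First find p, the probability Ivan plays T, from Jia's indifference between L and R: p + 4(1−p) = 7p + 2(1−p), giving p = 1/4.
Since Jia is indifferent in equilibrium, Jia's expected payoff equals the payoff from either column against (1/4, 3/4). Using L: (1/4) + 4(3/4) = 13/4.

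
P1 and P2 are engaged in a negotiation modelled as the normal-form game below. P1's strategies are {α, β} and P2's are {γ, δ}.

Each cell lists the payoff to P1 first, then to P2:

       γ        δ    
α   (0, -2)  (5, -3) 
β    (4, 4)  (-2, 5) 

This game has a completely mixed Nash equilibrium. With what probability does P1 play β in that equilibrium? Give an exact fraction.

Let r be the probability that P1 plays α. In a completely mixed equilibrium, P2 must be indifferent between γ and δ.
P2's expected payoff from γ is −2r + 4(1−r); from δ it is −3r + 5(1−r).
Setting these equal: −6r + 4 = −8r + 5, so r = 1/2.
Therefore P1 plays β with probability 1 − 1/2 = 1/2.

1/2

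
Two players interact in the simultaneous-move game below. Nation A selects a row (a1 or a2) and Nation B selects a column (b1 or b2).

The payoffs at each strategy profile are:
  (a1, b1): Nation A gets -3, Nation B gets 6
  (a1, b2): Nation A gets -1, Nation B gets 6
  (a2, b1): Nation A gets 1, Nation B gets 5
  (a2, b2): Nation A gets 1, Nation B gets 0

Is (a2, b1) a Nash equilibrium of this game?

At (a2, b1), Nation A earns 1; switching to a1 would give -3, so Nation A has no profitable deviation.
Nation B earns 5; switching to b2 would give 0, so Nation B has no profitable deviation.
Neither player can gain by a unilateral deviation, so this profile is a Nash equilibrium.

Yes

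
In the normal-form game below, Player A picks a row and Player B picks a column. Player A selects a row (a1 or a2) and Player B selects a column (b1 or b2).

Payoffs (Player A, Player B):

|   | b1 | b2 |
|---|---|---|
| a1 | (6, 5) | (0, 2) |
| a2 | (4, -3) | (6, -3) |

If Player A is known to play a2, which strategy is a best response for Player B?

Against a2, Player B earns -3 from b1 and -3 from b2.
So either strategy is a best response.

either — both b1 and b2 are best responses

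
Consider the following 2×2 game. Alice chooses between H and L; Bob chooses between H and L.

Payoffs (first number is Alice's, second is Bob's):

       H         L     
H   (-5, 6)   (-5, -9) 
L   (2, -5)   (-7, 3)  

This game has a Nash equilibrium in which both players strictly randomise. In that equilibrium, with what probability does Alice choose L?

Let x be the probability that Alice plays H. In a completely mixed equilibrium, Bob must be indifferent between H and L.
Bob's expected payoff from H is 6x − 5(1−x); from L it is −9x + 3(1−x).
Setting these equal: 11x − 5 = −12x + 3, so x = 8/23.
Therefore Alice plays L with probability 1 − 8/23 = 15/23.

15/23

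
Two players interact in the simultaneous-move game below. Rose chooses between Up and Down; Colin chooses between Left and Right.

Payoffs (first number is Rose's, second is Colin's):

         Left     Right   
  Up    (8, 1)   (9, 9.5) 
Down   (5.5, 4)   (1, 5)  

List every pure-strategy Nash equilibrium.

(Up, Left): Colin prefers Right (9.5 > 1) — not an equilibrium.
(Up, Right): Rose gets 9 ≥ 1 from Down, and Colin gets 9.5 ≥ 1 from Left — Nash equilibrium.
(Down, Left): Rose prefers Up (8 > 5.5); Colin prefers Right (5 > 4) — not an equilibrium.
(Down, Right): Rose prefers Up (9 > 1) — not an equilibrium.

(Up, Right)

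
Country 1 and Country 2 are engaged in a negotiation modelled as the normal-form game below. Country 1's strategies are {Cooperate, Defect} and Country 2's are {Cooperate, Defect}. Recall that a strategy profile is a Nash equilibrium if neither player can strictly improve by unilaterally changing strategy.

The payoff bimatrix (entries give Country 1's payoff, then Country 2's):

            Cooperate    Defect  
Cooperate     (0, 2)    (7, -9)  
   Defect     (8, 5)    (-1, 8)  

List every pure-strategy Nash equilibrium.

(Cooperate, Cooperate): Country 1 prefers Defect (8 > 0) — not an equilibrium.
(Cooperate, Defect): Country 2 prefers Cooperate (2 > -9) — not an equilibrium.
(Defect, Cooperate): Country 2 prefers Defect (8 > 5) — not an equilibrium.
(Defect, Defect): Country 1 prefers Cooperate (7 > -1) — not an equilibrium.

none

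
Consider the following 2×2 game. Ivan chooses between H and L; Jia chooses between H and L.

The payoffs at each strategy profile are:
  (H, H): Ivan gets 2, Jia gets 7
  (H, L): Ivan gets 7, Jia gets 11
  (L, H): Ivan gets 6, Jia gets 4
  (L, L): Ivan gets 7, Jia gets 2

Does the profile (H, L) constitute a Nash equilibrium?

At (H, L), Ivan earns 7; switching to L would give 7, so Ivan has no profitable deviation.
Jia earns 11; switching to H would give 7, so Jia has no profitable deviation.
Neither player can gain by a unilateral deviation, so this profile is a Nash equilibrium.

Yes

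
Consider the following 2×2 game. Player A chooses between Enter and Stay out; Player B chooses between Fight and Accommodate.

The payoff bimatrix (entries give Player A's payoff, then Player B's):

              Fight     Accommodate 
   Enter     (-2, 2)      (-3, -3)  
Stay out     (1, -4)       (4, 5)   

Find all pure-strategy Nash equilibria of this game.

(Enter, Fight): Player A prefers Stay out (1 > -2) — not an equilibrium.
(Enter, Accommodate): Player A prefers Stay out (4 > -3); Player B prefers Fight (2 > -3) — not an equilibrium.
(Stay out, Fight): Player B prefers Accommodate (5 > -4) — not an equilibrium.
(Stay out, Accommodate): Player A gets 4 ≥ -3 from Enter, and Player B gets 5 ≥ -4 from Fight — Nash equilibrium.

(Stay out, Accommodate)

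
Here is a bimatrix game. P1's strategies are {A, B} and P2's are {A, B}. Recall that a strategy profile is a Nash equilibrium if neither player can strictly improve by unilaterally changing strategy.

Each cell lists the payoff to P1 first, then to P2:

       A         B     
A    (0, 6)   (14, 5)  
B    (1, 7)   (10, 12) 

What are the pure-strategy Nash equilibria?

none

(A, A): P1 prefers B (1 > 0) — not an equilibrium.
(A, B): P2 prefers A (6 > 5) — not an equilibrium.
(B, A): P2 prefers B (12 > 7) — not an equilibrium.
(B, B): P1 prefers A (14 > 10) — not an equilibrium.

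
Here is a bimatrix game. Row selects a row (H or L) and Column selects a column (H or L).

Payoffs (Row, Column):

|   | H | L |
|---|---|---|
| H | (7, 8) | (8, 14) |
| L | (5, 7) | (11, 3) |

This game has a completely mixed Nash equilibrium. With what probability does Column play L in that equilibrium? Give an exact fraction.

Let y be the probability that Column plays H. In a completely mixed equilibrium, Row must be indifferent between H and L.
Row's expected payoff from H is 7y + 8(1−y); from L it is 5y + 11(1−y).
Setting these equal: −y + 8 = −6y + 11, so y = 3/5.
Therefore Column plays L with probability 1 − 3/5 = 2/5.

2/5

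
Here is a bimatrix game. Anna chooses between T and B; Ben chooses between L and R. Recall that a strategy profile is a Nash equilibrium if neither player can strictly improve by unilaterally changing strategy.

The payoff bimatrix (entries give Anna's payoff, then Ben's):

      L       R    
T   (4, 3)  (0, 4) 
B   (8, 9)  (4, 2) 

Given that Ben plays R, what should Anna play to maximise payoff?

Against R, Anna earns 0 from T and 4 from B.
So B is the best response.

B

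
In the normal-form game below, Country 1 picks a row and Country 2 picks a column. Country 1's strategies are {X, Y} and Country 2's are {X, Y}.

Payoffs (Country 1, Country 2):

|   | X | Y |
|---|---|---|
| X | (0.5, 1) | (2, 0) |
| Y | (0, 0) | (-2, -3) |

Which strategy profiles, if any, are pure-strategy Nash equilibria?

(X, X)

(X, X): Country 1 gets 0.5 ≥ 0 from Y, and Country 2 gets 1 ≥ 0 from Y — Nash equilibrium.
(X, Y): Country 2 prefers X (1 > 0) — not an equilibrium.
(Y, X): Country 1 prefers X (0.5 > 0) — not an equilibrium.
(Y, Y): Country 1 prefers X (2 > -2); Country 2 prefers X (0 > -3) — not an equilibrium.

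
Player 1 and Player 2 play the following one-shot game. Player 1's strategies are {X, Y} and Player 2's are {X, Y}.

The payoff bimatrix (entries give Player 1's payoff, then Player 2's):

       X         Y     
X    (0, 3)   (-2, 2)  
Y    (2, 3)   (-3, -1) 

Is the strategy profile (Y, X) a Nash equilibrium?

Yes

At (Y, X), Player 1 earns 2; switching to X would give 0, so Player 1 has no profitable deviation.
Player 2 earns 3; switching to Y would give -1, so Player 2 has no profitable deviation.
Neither player can gain by a unilateral deviation, so this profile is a Nash equilibrium.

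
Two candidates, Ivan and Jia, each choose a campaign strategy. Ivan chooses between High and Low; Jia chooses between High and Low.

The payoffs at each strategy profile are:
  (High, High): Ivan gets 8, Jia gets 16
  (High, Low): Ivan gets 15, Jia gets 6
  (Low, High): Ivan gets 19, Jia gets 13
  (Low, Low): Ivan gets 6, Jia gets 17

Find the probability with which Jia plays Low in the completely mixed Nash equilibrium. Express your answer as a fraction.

11/20

Let q be the probability that Jia plays High. In a completely mixed equilibrium, Ivan must be indifferent between High and Low.
Ivan's expected payoff from High is 8q + 15(1−q); from Low it is 19q + 6(1−q).
Setting these equal: −7q + 15 = 13q + 6, so q = 9/20.
Therefore Jia plays Low with probability 1 − 9/20 = 11/20.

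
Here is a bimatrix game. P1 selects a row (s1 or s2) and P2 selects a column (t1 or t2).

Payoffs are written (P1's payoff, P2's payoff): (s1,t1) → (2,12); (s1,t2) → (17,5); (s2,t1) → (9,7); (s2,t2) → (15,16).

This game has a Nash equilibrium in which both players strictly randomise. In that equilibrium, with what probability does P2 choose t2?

Let c be the probability that P2 plays t1. In a completely mixed equilibrium, P1 must be indifferent between s1 and s2.
P1's expected payoff from s1 is 2c + 17(1−c); from s2 it is 9c + 15(1−c).
Setting these equal: −15c + 17 = −6c + 15, so c = 2/9.
Therefore P2 plays t2 with probability 1 − 2/9 = 7/9.

7/9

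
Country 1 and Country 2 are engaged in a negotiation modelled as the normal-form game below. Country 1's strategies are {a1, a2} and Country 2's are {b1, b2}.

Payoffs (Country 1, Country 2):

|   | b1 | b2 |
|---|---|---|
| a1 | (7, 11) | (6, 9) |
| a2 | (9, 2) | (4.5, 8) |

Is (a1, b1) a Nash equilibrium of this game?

No

At (a1, b1), Country 1 earns 7; switching to a2 would give 9, so Country 1 would deviate.
Country 2 earns 11; switching to b2 would give 9, so Country 2 has no profitable deviation.
Since at least one player can profitably deviate, this is not a Nash equilibrium.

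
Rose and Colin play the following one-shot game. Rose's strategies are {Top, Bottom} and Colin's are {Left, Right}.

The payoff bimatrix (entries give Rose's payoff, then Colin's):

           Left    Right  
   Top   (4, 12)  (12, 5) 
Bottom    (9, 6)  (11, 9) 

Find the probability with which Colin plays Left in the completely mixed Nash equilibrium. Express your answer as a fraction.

Let y be the probability that Colin plays Left. In a completely mixed equilibrium, Rose must be indifferent between Top and Bottom.
Rose's expected payoff from Top is 4y + 12(1−y); from Bottom it is 9y + 11(1−y).
Setting these equal: −8y + 12 = −2y + 11, so y = 1/6.

1/6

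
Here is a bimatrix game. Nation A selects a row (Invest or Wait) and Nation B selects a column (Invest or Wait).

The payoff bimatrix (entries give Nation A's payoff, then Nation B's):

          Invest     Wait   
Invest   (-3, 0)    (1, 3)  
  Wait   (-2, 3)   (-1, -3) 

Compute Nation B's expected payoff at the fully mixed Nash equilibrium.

1

First find p, the probability Nation A plays Invest, from Nation B's indifference between Invest and Wait: 3(1−p) = 3p − 3(1−p), giving p = 2/3.
Since Nation B is indifferent in equilibrium, Nation B's expected payoff equals the payoff from either column against (2/3, 1/3). Using Invest: 3(1/3) = 1.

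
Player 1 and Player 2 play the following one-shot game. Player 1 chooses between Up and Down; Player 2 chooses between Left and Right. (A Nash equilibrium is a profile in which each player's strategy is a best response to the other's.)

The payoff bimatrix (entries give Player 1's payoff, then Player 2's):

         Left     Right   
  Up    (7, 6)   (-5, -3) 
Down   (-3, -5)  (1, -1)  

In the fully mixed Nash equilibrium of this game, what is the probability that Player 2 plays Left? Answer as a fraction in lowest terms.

Let q be the probability that Player 2 plays Left. In a completely mixed equilibrium, Player 1 must be indifferent between Up and Down.
Player 1's expected payoff from Up is 7q − 5(1−q); from Down it is −3q + (1−q).
Setting these equal: 12q − 5 = −4q + 1, so q = 3/8.

3/8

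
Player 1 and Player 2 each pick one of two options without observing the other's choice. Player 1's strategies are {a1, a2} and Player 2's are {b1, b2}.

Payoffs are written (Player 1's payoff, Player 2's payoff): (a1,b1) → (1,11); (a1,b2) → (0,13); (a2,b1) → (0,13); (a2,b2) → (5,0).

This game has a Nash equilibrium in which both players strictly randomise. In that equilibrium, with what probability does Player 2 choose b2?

Let q be the probability that Player 2 plays b1. In a completely mixed equilibrium, Player 1 must be indifferent between a1 and a2.
Player 1's expected payoff from a1 is q; from a2 it is 5(1−q).
Setting these equal: q = −5q + 5, so q = 5/6.
Therefore Player 2 plays b2 with probability 1 − 5/6 = 1/6.

1/6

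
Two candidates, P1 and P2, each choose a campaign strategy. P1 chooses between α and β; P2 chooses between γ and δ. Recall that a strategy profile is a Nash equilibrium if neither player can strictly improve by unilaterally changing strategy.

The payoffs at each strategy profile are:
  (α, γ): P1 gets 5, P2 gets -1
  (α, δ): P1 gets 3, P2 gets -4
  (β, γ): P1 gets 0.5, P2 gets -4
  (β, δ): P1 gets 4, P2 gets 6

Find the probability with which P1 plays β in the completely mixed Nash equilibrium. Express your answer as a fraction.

3/13

Let p be the probability that P1 plays α. In a completely mixed equilibrium, P2 must be indifferent between γ and δ.
P2's expected payoff from γ is −p − 4(1−p); from δ it is −4p + 6(1−p).
Setting these equal: 3p − 4 = −10p + 6, so p = 10/13.
Therefore P1 plays β with probability 1 − 10/13 = 3/13.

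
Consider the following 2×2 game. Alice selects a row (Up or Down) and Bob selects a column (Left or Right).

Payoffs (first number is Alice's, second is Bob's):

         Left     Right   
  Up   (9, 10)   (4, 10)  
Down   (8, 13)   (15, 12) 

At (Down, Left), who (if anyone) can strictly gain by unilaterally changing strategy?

Alice

Alice at (Down, Left) earns 8; deviating to Up yields 9 — a strict improvement.
Bob earns 13; deviating to Right yields 12 — not better.
Only Alice has a strictly profitable deviation.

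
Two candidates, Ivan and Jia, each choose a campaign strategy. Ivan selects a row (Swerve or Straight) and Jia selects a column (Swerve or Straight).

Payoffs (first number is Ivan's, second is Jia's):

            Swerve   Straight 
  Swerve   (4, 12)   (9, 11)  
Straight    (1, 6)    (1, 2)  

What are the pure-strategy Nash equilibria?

(Swerve, Swerve): Ivan gets 4 ≥ 1 from Straight, and Jia gets 12 ≥ 11 from Straight — Nash equilibrium.
(Swerve, Straight): Jia prefers Swerve (12 > 11) — not an equilibrium.
(Straight, Swerve): Ivan prefers Swerve (4 > 1) — not an equilibrium.
(Straight, Straight): Ivan prefers Swerve (9 > 1); Jia prefers Swerve (6 > 2) — not an equilibrium.

(Swerve, Swerve)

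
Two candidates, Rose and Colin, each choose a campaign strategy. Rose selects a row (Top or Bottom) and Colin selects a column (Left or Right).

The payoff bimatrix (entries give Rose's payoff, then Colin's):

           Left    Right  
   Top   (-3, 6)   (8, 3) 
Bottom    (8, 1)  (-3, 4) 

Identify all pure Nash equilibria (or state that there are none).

none

(Top, Left): Rose prefers Bottom (8 > -3) — not an equilibrium.
(Top, Right): Colin prefers Left (6 > 3) — not an equilibrium.
(Bottom, Left): Colin prefers Right (4 > 1) — not an equilibrium.
(Bottom, Right): Rose prefers Top (8 > -3) — not an equilibrium.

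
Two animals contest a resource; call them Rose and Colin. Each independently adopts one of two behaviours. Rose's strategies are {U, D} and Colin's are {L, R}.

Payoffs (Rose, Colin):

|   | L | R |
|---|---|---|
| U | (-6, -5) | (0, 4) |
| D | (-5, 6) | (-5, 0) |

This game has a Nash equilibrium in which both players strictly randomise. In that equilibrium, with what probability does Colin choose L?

Let y be the probability that Colin plays L. In a completely mixed equilibrium, Rose must be indifferent between U and D.
Rose's expected payoff from U is −6y; from D it is −5y − 5(1−y).
Setting these equal: −6y = -5, so y = 5/6.

5/6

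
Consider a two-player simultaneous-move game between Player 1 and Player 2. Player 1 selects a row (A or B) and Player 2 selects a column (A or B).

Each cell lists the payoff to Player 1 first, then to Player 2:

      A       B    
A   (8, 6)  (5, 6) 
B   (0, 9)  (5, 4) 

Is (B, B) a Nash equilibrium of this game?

No

At (B, B), Player 1 earns 5; switching to A would give 5, so Player 1 has no profitable deviation.
Player 2 earns 4; switching to A would give 9, so Player 2 would deviate.
Since at least one player can profitably deviate, this is not a Nash equilibrium.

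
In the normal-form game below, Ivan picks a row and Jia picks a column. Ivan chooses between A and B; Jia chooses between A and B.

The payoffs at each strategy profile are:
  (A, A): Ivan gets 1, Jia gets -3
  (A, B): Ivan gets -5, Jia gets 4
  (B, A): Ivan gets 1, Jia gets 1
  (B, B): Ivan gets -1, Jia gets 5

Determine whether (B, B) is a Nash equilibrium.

At (B, B), Ivan earns -1; switching to A would give -5, so Ivan has no profitable deviation.
Jia earns 5; switching to A would give 1, so Jia has no profitable deviation.
Neither player can gain by a unilateral deviation, so this profile is a Nash equilibrium.

Yes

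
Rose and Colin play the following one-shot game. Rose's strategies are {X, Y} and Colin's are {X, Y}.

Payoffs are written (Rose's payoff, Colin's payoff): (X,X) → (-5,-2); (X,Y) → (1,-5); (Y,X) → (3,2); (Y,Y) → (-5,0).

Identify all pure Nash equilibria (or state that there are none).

(Y, X)

(X, X): Rose prefers Y (3 > -5) — not an equilibrium.
(X, Y): Colin prefers X (-2 > -5) — not an equilibrium.
(Y, X): Rose gets 3 ≥ -5 from X, and Colin gets 2 ≥ 0 from Y — Nash equilibrium.
(Y, Y): Rose prefers X (1 > -5); Colin prefers X (2 > 0) — not an equilibrium.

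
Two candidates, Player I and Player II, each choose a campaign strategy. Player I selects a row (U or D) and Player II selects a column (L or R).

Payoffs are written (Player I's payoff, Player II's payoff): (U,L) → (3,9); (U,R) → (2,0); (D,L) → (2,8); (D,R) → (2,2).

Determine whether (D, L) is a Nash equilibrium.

At (D, L), Player I earns 2; switching to U would give 3, so Player I would deviate.
Player II earns 8; switching to R would give 2, so Player II has no profitable deviation.
Since at least one player can profitably deviate, this is not a Nash equilibrium.

No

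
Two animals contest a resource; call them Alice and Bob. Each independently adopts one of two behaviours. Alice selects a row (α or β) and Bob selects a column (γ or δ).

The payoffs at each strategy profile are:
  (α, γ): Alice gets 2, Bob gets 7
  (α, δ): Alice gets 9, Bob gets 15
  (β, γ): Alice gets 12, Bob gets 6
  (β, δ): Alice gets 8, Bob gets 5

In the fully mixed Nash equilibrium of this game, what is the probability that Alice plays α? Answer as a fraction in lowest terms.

1/9

Let p be the probability that Alice plays α. In a completely mixed equilibrium, Bob must be indifferent between γ and δ.
Bob's expected payoff from γ is 7p + 6(1−p); from δ it is 15p + 5(1−p).
Setting these equal: p + 6 = 10p + 5, so p = 1/9.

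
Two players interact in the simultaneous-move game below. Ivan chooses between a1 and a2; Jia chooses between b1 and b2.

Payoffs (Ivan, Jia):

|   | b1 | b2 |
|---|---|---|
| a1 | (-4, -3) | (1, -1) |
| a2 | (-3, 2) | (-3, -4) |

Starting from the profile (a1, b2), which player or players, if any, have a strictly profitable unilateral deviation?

Ivan at (a1, b2) earns 1; deviating to a2 yields -3 — not better.
Jia earns -1; deviating to b1 yields -3 — not better.
Neither player can strictly improve; the profile is a Nash equilibrium.

Neither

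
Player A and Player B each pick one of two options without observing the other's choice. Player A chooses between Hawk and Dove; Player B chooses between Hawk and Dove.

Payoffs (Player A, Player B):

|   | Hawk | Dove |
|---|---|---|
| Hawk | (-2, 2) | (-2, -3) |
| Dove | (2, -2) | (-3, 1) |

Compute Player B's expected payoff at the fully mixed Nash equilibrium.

First find p, the probability Player A plays Hawk, from Player B's indifference between Hawk and Dove: 2p − 2(1−p) = −3p + (1−p), giving p = 3/8.
Since Player B is indifferent in equilibrium, Player B's expected payoff equals the payoff from either column against (3/8, 5/8). Using Hawk: 2(3/8) − 2(5/8) = -1/2.

-1/2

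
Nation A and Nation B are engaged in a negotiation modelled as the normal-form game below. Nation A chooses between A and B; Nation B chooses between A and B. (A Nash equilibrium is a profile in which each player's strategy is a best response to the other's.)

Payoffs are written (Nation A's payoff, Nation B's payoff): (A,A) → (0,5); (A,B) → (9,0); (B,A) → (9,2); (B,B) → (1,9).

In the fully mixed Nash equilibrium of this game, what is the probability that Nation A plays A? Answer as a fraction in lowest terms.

7/12

Let r be the probability that Nation A plays A. In a completely mixed equilibrium, Nation B must be indifferent between A and B.
Nation B's expected payoff from A is 5r + 2(1−r); from B it is 9(1−r).
Setting these equal: 3r + 2 = −9r + 9, so r = 7/12.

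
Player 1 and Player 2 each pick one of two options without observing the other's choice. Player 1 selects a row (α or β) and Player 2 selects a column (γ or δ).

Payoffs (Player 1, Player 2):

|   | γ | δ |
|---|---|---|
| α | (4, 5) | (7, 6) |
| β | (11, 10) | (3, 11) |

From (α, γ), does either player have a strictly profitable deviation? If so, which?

Player 1 at (α, γ) earns 4; deviating to β yields 11 — a strict improvement.
Player 2 earns 5; deviating to δ yields 6 — a strict improvement.
Both Player 1 and Player 2 have strictly profitable deviations.

Both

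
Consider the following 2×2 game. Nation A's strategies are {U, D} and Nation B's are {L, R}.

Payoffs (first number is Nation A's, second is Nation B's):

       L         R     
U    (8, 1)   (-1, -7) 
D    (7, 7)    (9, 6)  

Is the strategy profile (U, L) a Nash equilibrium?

At (U, L), Nation A earns 8; switching to D would give 7, so Nation A has no profitable deviation.
Nation B earns 1; switching to R would give -7, so Nation B has no profitable deviation.
Neither player can gain by a unilateral deviation, so this profile is a Nash equilibrium.

Yes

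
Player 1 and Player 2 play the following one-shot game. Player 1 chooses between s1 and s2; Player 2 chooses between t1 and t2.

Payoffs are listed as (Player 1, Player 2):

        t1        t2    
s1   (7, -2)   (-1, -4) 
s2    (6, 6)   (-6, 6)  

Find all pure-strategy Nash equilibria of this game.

(s1, t1): Player 1 gets 7 ≥ 6 from s2, and Player 2 gets -2 ≥ -4 from t2 — Nash equilibrium.
(s1, t2): Player 2 prefers t1 (-2 > -4) — not an equilibrium.
(s2, t1): Player 1 prefers s1 (7 > 6) — not an equilibrium.
(s2, t2): Player 1 prefers s1 (-1 > -6) — not an equilibrium.

(s1, t1)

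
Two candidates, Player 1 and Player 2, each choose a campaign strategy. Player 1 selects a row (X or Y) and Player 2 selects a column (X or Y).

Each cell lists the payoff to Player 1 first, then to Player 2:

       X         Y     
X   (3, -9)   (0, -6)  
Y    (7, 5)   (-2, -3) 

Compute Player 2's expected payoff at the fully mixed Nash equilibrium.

First find p, the probability Player 1 plays X, from Player 2's indifference between X and Y: −9p + 5(1−p) = −6p − 3(1−p), giving p = 8/11.
Since Player 2 is indifferent in equilibrium, Player 2's expected payoff equals the payoff from either column against (8/11, 3/11). Using X: −9(8/11) + 5(3/11) = -57/11.

-57/11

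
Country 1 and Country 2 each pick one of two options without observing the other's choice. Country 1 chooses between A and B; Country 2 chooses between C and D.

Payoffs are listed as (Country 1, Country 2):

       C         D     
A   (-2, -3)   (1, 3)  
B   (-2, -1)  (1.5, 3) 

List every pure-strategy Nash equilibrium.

(B, D)

(A, C): Country 2 prefers D (3 > -3) — not an equilibrium.
(A, D): Country 1 prefers B (1.5 > 1) — not an equilibrium.
(B, C): Country 2 prefers D (3 > -1) — not an equilibrium.
(B, D): Country 1 gets 1.5 ≥ 1 from A, and Country 2 gets 3 ≥ -1 from C — Nash equilibrium.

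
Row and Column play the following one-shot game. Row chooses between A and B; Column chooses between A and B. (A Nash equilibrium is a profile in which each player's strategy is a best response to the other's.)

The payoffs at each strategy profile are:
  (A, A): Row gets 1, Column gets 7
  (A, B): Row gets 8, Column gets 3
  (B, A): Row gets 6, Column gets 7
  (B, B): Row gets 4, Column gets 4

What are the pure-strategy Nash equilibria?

(B, A)

(A, A): Row prefers B (6 > 1) — not an equilibrium.
(A, B): Column prefers A (7 > 3) — not an equilibrium.
(B, A): Row gets 6 ≥ 1 from A, and Column gets 7 ≥ 4 from B — Nash equilibrium.
(B, B): Row prefers A (8 > 4); Column prefers A (7 > 4) — not an equilibrium.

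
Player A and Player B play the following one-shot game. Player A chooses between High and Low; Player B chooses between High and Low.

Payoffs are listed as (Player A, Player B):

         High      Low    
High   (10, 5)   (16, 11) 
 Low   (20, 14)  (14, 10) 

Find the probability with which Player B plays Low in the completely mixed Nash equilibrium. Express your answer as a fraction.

Let c be the probability that Player B plays High. In a completely mixed equilibrium, Player A must be indifferent between High and Low.
Player A's expected payoff from High is 10c + 16(1−c); from Low it is 20c + 14(1−c).
Setting these equal: −6c + 16 = 6c + 14, so c = 1/6.
Therefore Player B plays Low with probability 1 − 1/6 = 5/6.

5/6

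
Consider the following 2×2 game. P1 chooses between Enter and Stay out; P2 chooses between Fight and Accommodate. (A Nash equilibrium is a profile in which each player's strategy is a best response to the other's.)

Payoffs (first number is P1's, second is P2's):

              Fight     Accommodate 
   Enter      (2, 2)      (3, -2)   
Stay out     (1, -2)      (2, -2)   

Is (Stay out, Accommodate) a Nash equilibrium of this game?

At (Stay out, Accommodate), P1 earns 2; switching to Enter would give 3, so P1 would deviate.
P2 earns -2; switching to Fight would give -2, so P2 has no profitable deviation.
Since at least one player can profitably deviate, this is not a Nash equilibrium.

No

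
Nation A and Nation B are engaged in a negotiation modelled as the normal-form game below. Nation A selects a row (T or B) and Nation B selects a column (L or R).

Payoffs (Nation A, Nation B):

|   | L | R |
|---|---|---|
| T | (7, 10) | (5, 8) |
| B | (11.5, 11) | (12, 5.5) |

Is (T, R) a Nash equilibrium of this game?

At (T, R), Nation A earns 5; switching to B would give 12, so Nation A would deviate.
Nation B earns 8; switching to L would give 10, so Nation B would deviate.
Since at least one player can profitably deviate, this is not a Nash equilibrium.

No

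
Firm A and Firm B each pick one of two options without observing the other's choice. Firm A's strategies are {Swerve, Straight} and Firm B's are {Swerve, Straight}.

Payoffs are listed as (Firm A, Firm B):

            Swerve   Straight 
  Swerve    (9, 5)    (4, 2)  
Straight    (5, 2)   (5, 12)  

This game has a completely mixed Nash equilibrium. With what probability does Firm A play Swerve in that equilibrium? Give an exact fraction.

10/13

Let x be the probability that Firm A plays Swerve. In a completely mixed equilibrium, Firm B must be indifferent between Swerve and Straight.
Firm B's expected payoff from Swerve is 5x + 2(1−x); from Straight it is 2x + 12(1−x).
Setting these equal: 3x + 2 = −10x + 12, so x = 10/13.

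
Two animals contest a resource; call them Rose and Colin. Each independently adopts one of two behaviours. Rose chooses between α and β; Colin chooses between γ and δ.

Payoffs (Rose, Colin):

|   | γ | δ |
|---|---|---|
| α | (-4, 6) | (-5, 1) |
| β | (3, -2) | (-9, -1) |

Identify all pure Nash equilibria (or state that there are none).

(α, γ): Rose prefers β (3 > -4) — not an equilibrium.
(α, δ): Colin prefers γ (6 > 1) — not an equilibrium.
(β, γ): Colin prefers δ (-1 > -2) — not an equilibrium.
(β, δ): Rose prefers α (-5 > -9) — not an equilibrium.

none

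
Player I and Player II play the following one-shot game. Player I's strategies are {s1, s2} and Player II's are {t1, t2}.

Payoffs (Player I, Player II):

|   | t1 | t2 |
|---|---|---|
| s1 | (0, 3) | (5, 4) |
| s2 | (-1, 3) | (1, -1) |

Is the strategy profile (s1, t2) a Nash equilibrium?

Yes

At (s1, t2), Player I earns 5; switching to s2 would give 1, so Player I has no profitable deviation.
Player II earns 4; switching to t1 would give 3, so Player II has no profitable deviation.
Neither player can gain by a unilateral deviation, so this profile is a Nash equilibrium.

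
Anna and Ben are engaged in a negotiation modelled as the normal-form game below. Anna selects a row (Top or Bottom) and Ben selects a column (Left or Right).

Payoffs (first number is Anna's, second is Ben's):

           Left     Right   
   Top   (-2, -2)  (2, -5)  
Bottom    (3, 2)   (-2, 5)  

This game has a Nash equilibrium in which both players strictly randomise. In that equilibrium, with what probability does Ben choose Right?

5/9

Let y be the probability that Ben plays Left. In a completely mixed equilibrium, Anna must be indifferent between Top and Bottom.
Anna's expected payoff from Top is −2y + 2(1−y); from Bottom it is 3y − 2(1−y).
Setting these equal: −4y + 2 = 5y − 2, so y = 4/9.
Therefore Ben plays Right with probability 1 − 4/9 = 5/9.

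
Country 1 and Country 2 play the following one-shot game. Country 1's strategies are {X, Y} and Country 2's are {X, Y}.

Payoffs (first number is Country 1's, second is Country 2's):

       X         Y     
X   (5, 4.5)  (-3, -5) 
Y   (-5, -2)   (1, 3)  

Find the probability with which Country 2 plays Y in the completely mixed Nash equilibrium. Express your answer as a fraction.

Let y be the probability that Country 2 plays X. In a completely mixed equilibrium, Country 1 must be indifferent between X and Y.
Country 1's expected payoff from X is 5y − 3(1−y); from Y it is −5y + (1−y).
Setting these equal: 8y − 3 = −6y + 1, so y = 2/7.
Therefore Country 2 plays Y with probability 1 − 2/7 = 5/7.

5/7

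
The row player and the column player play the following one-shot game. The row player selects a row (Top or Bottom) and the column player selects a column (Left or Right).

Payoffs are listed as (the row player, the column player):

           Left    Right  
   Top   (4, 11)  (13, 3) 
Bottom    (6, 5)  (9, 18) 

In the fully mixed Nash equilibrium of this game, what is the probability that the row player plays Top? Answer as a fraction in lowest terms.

13/21

Let p be the probability that the row player plays Top. In a completely mixed equilibrium, the column player must be indifferent between Left and Right.
The column player's expected payoff from Left is 11p + 5(1−p); from Right it is 3p + 18(1−p).
Setting these equal: 6p + 5 = −15p + 18, so p = 13/21.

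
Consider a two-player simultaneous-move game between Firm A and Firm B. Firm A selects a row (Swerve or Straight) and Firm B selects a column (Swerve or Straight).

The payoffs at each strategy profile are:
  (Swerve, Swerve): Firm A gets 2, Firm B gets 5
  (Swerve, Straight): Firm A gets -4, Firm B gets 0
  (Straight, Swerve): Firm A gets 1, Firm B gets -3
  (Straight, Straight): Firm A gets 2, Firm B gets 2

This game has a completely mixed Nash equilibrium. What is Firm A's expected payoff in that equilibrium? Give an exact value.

8/7

First find q, the probability Firm B plays Swerve, from Firm A's indifference between Swerve and Straight: 2q − 4(1−q) = q + 2(1−q), giving q = 6/7.
Since Firm A is indifferent in equilibrium, Firm A's expected payoff equals the payoff from either row against (6/7, 1/7). Using Swerve: 2(6/7) − 4(1/7) = 8/7.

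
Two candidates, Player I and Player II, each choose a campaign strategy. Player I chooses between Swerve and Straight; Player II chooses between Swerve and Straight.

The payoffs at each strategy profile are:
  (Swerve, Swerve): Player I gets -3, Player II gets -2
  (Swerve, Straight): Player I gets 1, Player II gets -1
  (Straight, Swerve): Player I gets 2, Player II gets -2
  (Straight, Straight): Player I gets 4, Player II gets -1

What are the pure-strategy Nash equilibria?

(Straight, Straight)

(Swerve, Swerve): Player I prefers Straight (2 > -3); Player II prefers Straight (-1 > -2) — not an equilibrium.
(Swerve, Straight): Player I prefers Straight (4 > 1) — not an equilibrium.
(Straight, Swerve): Player II prefers Straight (-1 > -2) — not an equilibrium.
(Straight, Straight): Player I gets 4 ≥ 1 from Swerve, and Player II gets -1 ≥ -2 from Swerve — Nash equilibrium.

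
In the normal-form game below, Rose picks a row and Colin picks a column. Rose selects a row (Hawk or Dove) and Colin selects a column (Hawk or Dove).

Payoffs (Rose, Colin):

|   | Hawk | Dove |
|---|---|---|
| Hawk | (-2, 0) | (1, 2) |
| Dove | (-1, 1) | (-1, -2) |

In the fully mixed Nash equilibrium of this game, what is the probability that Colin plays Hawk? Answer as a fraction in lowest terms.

2/3

Let q be the probability that Colin plays Hawk. In a completely mixed equilibrium, Rose must be indifferent between Hawk and Dove.
Rose's expected payoff from Hawk is −2q + (1−q); from Dove it is −q − (1−q).
Setting these equal: −3q + 1 = -1, so q = 2/3.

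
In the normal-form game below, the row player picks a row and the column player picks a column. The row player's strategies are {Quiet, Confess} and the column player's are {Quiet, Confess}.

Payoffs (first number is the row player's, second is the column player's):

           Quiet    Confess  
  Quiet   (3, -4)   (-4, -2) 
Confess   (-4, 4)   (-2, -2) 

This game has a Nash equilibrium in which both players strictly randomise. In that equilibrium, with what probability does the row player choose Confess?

Let r be the probability that the row player plays Quiet. In a completely mixed equilibrium, the column player must be indifferent between Quiet and Confess.
The column player's expected payoff from Quiet is −4r + 4(1−r); from Confess it is −2r − 2(1−r).
Setting these equal: −8r + 4 = -2, so r = 3/4.
Therefore the row player plays Confess with probability 1 − 3/4 = 1/4.

1/4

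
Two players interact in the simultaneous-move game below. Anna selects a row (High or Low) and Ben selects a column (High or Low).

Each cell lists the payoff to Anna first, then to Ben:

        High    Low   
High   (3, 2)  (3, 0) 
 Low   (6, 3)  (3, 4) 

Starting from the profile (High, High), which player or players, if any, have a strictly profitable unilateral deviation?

Anna

Anna at (High, High) earns 3; deviating to Low yields 6 — a strict improvement.
Ben earns 2; deviating to Low yields 0 — not better.
Only Anna has a strictly profitable deviation.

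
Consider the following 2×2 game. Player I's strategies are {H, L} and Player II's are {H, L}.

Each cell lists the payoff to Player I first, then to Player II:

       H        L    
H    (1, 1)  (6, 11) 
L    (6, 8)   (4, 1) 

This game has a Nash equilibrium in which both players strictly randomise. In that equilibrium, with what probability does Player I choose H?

7/17

Let p be the probability that Player I plays H. In a completely mixed equilibrium, Player II must be indifferent between H and L.
Player II's expected payoff from H is p + 8(1−p); from L it is 11p + (1−p).
Setting these equal: −7p + 8 = 10p + 1, so p = 7/17.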